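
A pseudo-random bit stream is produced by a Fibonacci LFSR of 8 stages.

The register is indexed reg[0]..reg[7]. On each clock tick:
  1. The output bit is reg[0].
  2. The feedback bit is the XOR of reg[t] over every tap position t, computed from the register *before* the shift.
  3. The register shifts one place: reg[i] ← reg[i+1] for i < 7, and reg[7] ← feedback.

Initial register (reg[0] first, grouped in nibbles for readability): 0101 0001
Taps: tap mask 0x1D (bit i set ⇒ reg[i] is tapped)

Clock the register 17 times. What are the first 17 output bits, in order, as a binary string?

tick  register→output (feedback)
  0  01010001→0 (1)
  1  10100011→1 (0)
  2  01000110→0 (0)
  3  10001100→1 (0)
  4  00011000→0 (0)
  5  00110000→0 (0)
  6  01100000→0 (1)
  7  11000001→1 (1)
  8  10000011→1 (1)
  9  00000111→0 (0)
 10  00001110→0 (1)
 11  00011101→0 (0)
 12  00111010→0 (1)
 13  01110101→0 (0)
 14  11101010→1 (1)
 15  11010101→1 (0)
 16  10101010→1 (1)

01010001100000111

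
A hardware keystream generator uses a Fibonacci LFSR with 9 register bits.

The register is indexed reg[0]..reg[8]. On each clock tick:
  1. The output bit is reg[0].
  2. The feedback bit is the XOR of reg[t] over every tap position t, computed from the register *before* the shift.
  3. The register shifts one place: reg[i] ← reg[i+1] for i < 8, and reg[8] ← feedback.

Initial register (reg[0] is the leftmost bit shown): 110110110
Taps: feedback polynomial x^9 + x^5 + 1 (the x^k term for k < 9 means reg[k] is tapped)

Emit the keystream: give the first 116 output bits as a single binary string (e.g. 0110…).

step | reg (before) | out | fb
   0 | 110110110 | 1 | 1
   1 | 101101101 | 1 | 0
   2 | 011011010 | 0 | 1
   3 | 110110101 | 1 | 1
   4 | 101101011 | 1 | 0
   5 | 011010110 | 0 | 0
   6 | 110101100 | 1 | 0
   7 | 101011000 | 1 | 0
   8 | 010110000 | 0 | 0
   9 | 101100000 | 1 | 1
  10 | 011000001 | 0 | 0
  11 | 110000010 | 1 | 1
  12 | 100000101 | 1 | 1
  13 | 000001011 | 0 | 1
  14 | 000010111 | 0 | 0
  15 | 000101110 | 0 | 1
  16 | 001011101 | 0 | 1
  17 | 010111011 | 0 | 1
  18 | 101110111 | 1 | 1
  19 | 011101111 | 0 | 1
  20 | 111011111 | 1 | 0
  21 | 110111110 | 1 | 0
  22 | 101111100 | 1 | 0
  23 | 011111000 | 0 | 1
  24 | 111110001 | 1 | 1
  25 | 111100011 | 1 | 1
  26 | 111000111 | 1 | 1
  27 | 110001111 | 1 | 0
  28 | 100011110 | 1 | 0
  29 | 000111100 | 0 | 1
  30 | 001111001 | 0 | 1
  31 | 011110011 | 0 | 0
  32 | 111100110 | 1 | 1
  33 | 111001101 | 1 | 0
  34 | 110011010 | 1 | 0
  35 | 100110100 | 1 | 1
  36 | 001101001 | 0 | 1
  37 | 011010011 | 0 | 0
  38 | 110100110 | 1 | 1
  39 | 101001101 | 1 | 0
  40 | 010011010 | 0 | 1
  41 | 100110101 | 1 | 1
  42 | 001101011 | 0 | 1
  43 | 011010111 | 0 | 0
  44 | 110101110 | 1 | 0
  45 | 101011100 | 1 | 0
  46 | 010111000 | 0 | 1
  47 | 101110001 | 1 | 1
  48 | 011100011 | 0 | 0
  49 | 111000110 | 1 | 1
  50 | 110001101 | 1 | 0
  51 | 100011010 | 1 | 0
  52 | 000110100 | 0 | 0
  53 | 001101000 | 0 | 1
  54 | 011010001 | 0 | 0
  55 | 110100010 | 1 | 1
  56 | 101000101 | 1 | 1
  57 | 010001011 | 0 | 1
  58 | 100010111 | 1 | 1
  59 | 000101111 | 0 | 1
  60 | 001011111 | 0 | 1
  61 | 010111111 | 0 | 1
  62 | 101111111 | 1 | 0
  63 | 011111110 | 0 | 1
  64 | 111111101 | 1 | 0
  65 | 111111010 | 1 | 0
  66 | 111110100 | 1 | 1
  67 | 111101001 | 1 | 0
  68 | 111010010 | 1 | 1
  69 | 110100101 | 1 | 1
  70 | 101001011 | 1 | 0
  71 | 010010110 | 0 | 0
  72 | 100101100 | 1 | 0
  73 | 001011000 | 0 | 1
  74 | 010110001 | 0 | 0
  75 | 101100010 | 1 | 1
  76 | 011000101 | 0 | 0
  77 | 110001010 | 1 | 0
  78 | 100010100 | 1 | 1
  79 | 000101001 | 0 | 1
  80 | 001010011 | 0 | 0
  81 | 010100110 | 0 | 0
  82 | 101001100 | 1 | 0
  83 | 010011000 | 0 | 1
  84 | 100110001 | 1 | 1
  85 | 001100011 | 0 | 0
  86 | 011000110 | 0 | 0
  87 | 110001100 | 1 | 0
  88 | 100011000 | 1 | 0
  89 | 000110000 | 0 | 0
  90 | 001100000 | 0 | 0
  91 | 011000000 | 0 | 0
  92 | 110000000 | 1 | 1
  93 | 100000001 | 1 | 1
  94 | 000000011 | 0 | 0
  95 | 000000110 | 0 | 0
  96 | 000001100 | 0 | 1
  97 | 000011001 | 0 | 1
  98 | 000110011 | 0 | 0
  99 | 001100110 | 0 | 0
 100 | 011001100 | 0 | 1
 101 | 110011001 | 1 | 0
 102 | 100110010 | 1 | 1
 103 | 001100101 | 0 | 0
 104 | 011001010 | 0 | 1
 105 | 110010101 | 1 | 1
 106 | 100101011 | 1 | 0
 107 | 001010110 | 0 | 0
 108 | 010101100 | 0 | 1
 109 | 101011001 | 1 | 0
 110 | 010110010 | 0 | 0
 111 | 101100100 | 1 | 1
 112 | 011001001 | 0 | 1
 113 | 110010011 | 1 | 1
 114 | 100100111 | 1 | 1
 115 | 001001111 | 0 | 1

11011011010110000010111011111000111100110100110101110001101000101111111010010110001010011000110000000110011001010110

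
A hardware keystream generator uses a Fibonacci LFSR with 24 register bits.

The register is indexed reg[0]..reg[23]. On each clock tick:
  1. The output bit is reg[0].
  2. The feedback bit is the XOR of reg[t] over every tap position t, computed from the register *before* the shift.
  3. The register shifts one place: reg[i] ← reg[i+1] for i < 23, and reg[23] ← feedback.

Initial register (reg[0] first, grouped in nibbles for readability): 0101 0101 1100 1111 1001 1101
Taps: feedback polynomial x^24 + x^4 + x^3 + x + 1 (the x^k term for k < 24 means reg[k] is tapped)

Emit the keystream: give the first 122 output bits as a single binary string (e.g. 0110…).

tick  register→output (feedback)
  0  010101011100111110011101→0 (0)
  1  101010111001111100111010→1 (0)
  2  010101110011111001110100→0 (0)
  3  101011100111110011101000→1 (0)
  4  010111001111100111010000→0 (1)
  5  101110011111001110100001→1 (1)
  6  011100111110011101000011→0 (0)
  7  111001111100111010000110→1 (0)
  8  110011111001110100001100→1 (1)
  9  100111110011101000011001→1 (1)
 10  001111100111010000110011→0 (0)
 11  011111001110100001100110→0 (1)
 12  111110011101000011001101→1 (0)
 13  111100111010000110011010→1 (1)
 14  111001110100001100110101→1 (0)
 15  110011101000011001101010→1 (1)
 16  100111010000110011010101→1 (1)
 17  001110100001100110101011→0 (0)
 18  011101000011001101010110→0 (0)
 19  111010000110011010101100→1 (1)
 20  110100001100110101011001→1 (1)
 21  101000011001101010110011→1 (1)
 22  010000110011010101100111→0 (1)
 23  100001100110101011001111→1 (1)
 24  000011001101010110011111→0 (1)
 25  000110011010101100111111→0 (0)
 26  001100110101011001111110→0 (1)
 27  011001101010110011111101→0 (1)
 28  110011010101100111111011→1 (1)
 29  100110101011001111110111→1 (1)
 30  001101010110011111101111→0 (1)
 31  011010101100111111011111→0 (0)
 32  110101011001111110111110→1 (1)
 33  101010110011111101111101→1 (0)
 34  010101100111111011111010→0 (0)
 35  101011001111110111110100→1 (0)
 36  010110011111101111101000→0 (1)
 37  101100111111011111010001→1 (0)
 38  011001111110111110100010→0 (1)
 39  110011111101111101000101→1 (1)
 40  100111111011111010001011→1 (1)
 41  001111110111110100010111→0 (0)
 42  011111101111101000101110→0 (1)
 43  111111011111010001011101→1 (0)
 44  111110111110100010111010→1 (0)
 45  111101111101000101110100→1 (1)
 46  111011111010001011101001→1 (1)
 47  110111110100010111010011→1 (0)
 48  101111101000101110100110→1 (1)
 49  011111010001011101001101→0 (1)
 50  111110100010111010011011→1 (0)
 51  111101000101110100110110→1 (1)
 52  111010001011101001101101→1 (1)
 53  110100010111010011011011→1 (1)
 54  101000101110100110110111→1 (1)
 55  010001011101001101101111→0 (1)
 56  100010111010011011011111→1 (0)
 57  000101110100110110111110→0 (1)
 58  001011101001101101111101→0 (1)
 59  010111010011011011111011→0 (1)
 60  101110100110110111110111→1 (1)
 61  011101001101101111101111→0 (0)
 62  111010011011011111011110→1 (1)
 63  110100110110111110111101→1 (1)
 64  101001101101111101111011→1 (1)
 65  010011011011111011110111→0 (0)
 66  100110110111110111101110→1 (1)
 67  001101101111101111011101→0 (1)
 68  011011011111011110111011→0 (0)
 69  110110111110111101110110→1 (0)
 70  101101111101111011101100→1 (0)
 71  011011111011110111011000→0 (0)
 72  110111110111101110110000→1 (0)
 73  101111101111011101100000→1 (1)
 74  011111011110111011000001→0 (1)
 75  111110111101110110000011→1 (0)
 76  111101111011101100000110→1 (1)
 77  111011110111011000001101→1 (1)
 78  110111101110110000011011→1 (0)
 79  101111011101100000110110→1 (1)
 80  011110111011000001101101→0 (1)
 81  111101110110000011011011→1 (1)
 82  111011101100000110110111→1 (1)
 83  110111011000001101101111→1 (0)
 84  101110110000011011011110→1 (1)
 85  011101100000110110111101→0 (0)
 86  111011000001101101111010→1 (1)
 87  110110000011011011110101→1 (0)
 88  101100000110110111101010→1 (0)
 89  011000001101101111010100→0 (1)
 90  110000011011011110101001→1 (0)
 91  100000110110111101010010→1 (1)
 92  000001101101111010100101→0 (0)
 93  000011011011110101001010→0 (1)
 94  000110110111101010010101→0 (0)
 95  001101101111010100101010→0 (1)
 96  011011011110101001010101→0 (0)
 97  110110111101010010101010→1 (0)
 98  101101111010100101010100→1 (0)
 99  011011110101001010101000→0 (0)
100  110111101010010101010000→1 (0)
101  101111010100101010100000→1 (1)
102  011110101001010101000001→0 (1)
103  111101010010101010000011→1 (1)
104  111010100101010100000111→1 (1)
105  110101001010101000001111→1 (1)
106  101010010101010000011111→1 (0)
107  010100101010100000111110→0 (0)
108  101001010101000001111100→1 (1)
109  010010101010000011111001→0 (0)
110  100101010100000111110010→1 (0)
111  001010101000001111100100→0 (1)
112  010101010000011111001001→0 (0)
113  101010100000111110010010→1 (0)
114  010101000001111100100100→0 (0)
115  101010000011111001001000→1 (0)
116  010100000111110010010000→0 (0)
117  101000001111100100100000→1 (1)
118  010000011111001001000001→0 (1)
119  100000111110010010000011→1 (1)
120  000001111100100100000111→0 (0)
121  000011111001001000001110→0 (1)

01010101110011111001110100001100110101011001111110111110100010111010011011011111011110111011000001101101111010100101010100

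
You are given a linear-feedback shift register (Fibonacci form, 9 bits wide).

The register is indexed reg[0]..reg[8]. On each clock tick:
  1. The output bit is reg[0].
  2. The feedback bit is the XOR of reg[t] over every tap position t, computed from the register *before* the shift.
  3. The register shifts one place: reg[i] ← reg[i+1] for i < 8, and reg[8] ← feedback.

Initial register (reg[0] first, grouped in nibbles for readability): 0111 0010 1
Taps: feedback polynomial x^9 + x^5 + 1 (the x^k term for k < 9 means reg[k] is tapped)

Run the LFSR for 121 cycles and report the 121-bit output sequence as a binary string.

0111001010010000010011001110100011111011110000011111111100001111011100001011001101101111010000111001100001001000101011101

k : reg_k → out_k, fb_k
0: 011100101 → 0, fb=0
1: 111001010 → 1, fb=0
2: 110010100 → 1, fb=1
3: 100101001 → 1, fb=0
4: 001010010 → 0, fb=0
5: 010100100 → 0, fb=0
6: 101001000 → 1, fb=0
7: 010010000 → 0, fb=0
8: 100100000 → 1, fb=1
9: 001000001 → 0, fb=0
10: 010000010 → 0, fb=0
11: 100000100 → 1, fb=1
12: 000001001 → 0, fb=1
13: 000010011 → 0, fb=0
14: 000100110 → 0, fb=0
15: 001001100 → 0, fb=1
16: 010011001 → 0, fb=1
17: 100110011 → 1, fb=1
18: 001100111 → 0, fb=0
19: 011001110 → 0, fb=1
20: 110011101 → 1, fb=0
21: 100111010 → 1, fb=0
22: 001110100 → 0, fb=0
23: 011101000 → 0, fb=1
24: 111010001 → 1, fb=1
25: 110100011 → 1, fb=1
26: 101000111 → 1, fb=1
27: 010001111 → 0, fb=1
28: 100011111 → 1, fb=0
29: 000111110 → 0, fb=1
30: 001111101 → 0, fb=1
31: 011111011 → 0, fb=1
32: 111110111 → 1, fb=1
33: 111101111 → 1, fb=0
34: 111011110 → 1, fb=0
35: 110111100 → 1, fb=0
36: 101111000 → 1, fb=0
37: 011110000 → 0, fb=0
38: 111100000 → 1, fb=1
39: 111000001 → 1, fb=1
40: 110000011 → 1, fb=1
41: 100000111 → 1, fb=1
42: 000001111 → 0, fb=1
43: 000011111 → 0, fb=1
44: 000111111 → 0, fb=1
45: 001111111 → 0, fb=1
46: 011111111 → 0, fb=1
47: 111111111 → 1, fb=0
48: 111111110 → 1, fb=0
49: 111111100 → 1, fb=0
50: 111111000 → 1, fb=0
51: 111110000 → 1, fb=1
52: 111100001 → 1, fb=1
53: 111000011 → 1, fb=1
54: 110000111 → 1, fb=1
55: 100001111 → 1, fb=0
56: 000011110 → 0, fb=1
57: 000111101 → 0, fb=1
58: 001111011 → 0, fb=1
59: 011110111 → 0, fb=0
60: 111101110 → 1, fb=0
61: 111011100 → 1, fb=0
62: 110111000 → 1, fb=0
63: 101110000 → 1, fb=1
64: 011100001 → 0, fb=0
65: 111000010 → 1, fb=1
66: 110000101 → 1, fb=1
67: 100001011 → 1, fb=0
68: 000010110 → 0, fb=0
69: 000101100 → 0, fb=1
70: 001011001 → 0, fb=1
71: 010110011 → 0, fb=0
72: 101100110 → 1, fb=1
73: 011001101 → 0, fb=1
74: 110011011 → 1, fb=0
75: 100110110 → 1, fb=1
76: 001101101 → 0, fb=1
77: 011011011 → 0, fb=1
78: 110110111 → 1, fb=1
79: 101101111 → 1, fb=0
80: 011011110 → 0, fb=1
81: 110111101 → 1, fb=0
82: 101111010 → 1, fb=0
83: 011110100 → 0, fb=0
84: 111101000 → 1, fb=0
85: 111010000 → 1, fb=1
86: 110100001 → 1, fb=1
87: 101000011 → 1, fb=1
88: 010000111 → 0, fb=0
89: 100001110 → 1, fb=0
90: 000011100 → 0, fb=1
91: 000111001 → 0, fb=1
92: 001110011 → 0, fb=0
93: 011100110 → 0, fb=0
94: 111001100 → 1, fb=0
95: 110011000 → 1, fb=0
96: 100110000 → 1, fb=1
97: 001100001 → 0, fb=0
98: 011000010 → 0, fb=0
99: 110000100 → 1, fb=1
100: 100001001 → 1, fb=0
101: 000010010 → 0, fb=0
102: 000100100 → 0, fb=0
103: 001001000 → 0, fb=1
104: 010010001 → 0, fb=0
105: 100100010 → 1, fb=1
106: 001000101 → 0, fb=0
107: 010001010 → 0, fb=1
108: 100010101 → 1, fb=1
109: 000101011 → 0, fb=1
110: 001010111 → 0, fb=0
111: 010101110 → 0, fb=1
112: 101011101 → 1, fb=0
113: 010111010 → 0, fb=1
114: 101110101 → 1, fb=1
115: 011101011 → 0, fb=1
116: 111010111 → 1, fb=1
117: 110101111 → 1, fb=0
118: 101011110 → 1, fb=0
119: 010111100 → 0, fb=1
120: 101111001 → 1, fb=0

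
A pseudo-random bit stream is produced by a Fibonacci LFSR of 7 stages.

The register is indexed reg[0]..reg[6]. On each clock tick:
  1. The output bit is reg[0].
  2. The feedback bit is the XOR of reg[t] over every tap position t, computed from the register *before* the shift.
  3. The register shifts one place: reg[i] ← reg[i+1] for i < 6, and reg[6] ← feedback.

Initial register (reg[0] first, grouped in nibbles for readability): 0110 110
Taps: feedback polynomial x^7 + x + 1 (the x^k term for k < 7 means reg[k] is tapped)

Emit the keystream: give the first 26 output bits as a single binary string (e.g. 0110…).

step | reg (before) | out | fb
   0 | 0110110 | 0 | 1
   1 | 1101101 | 1 | 0
   2 | 1011010 | 1 | 1
   3 | 0110101 | 0 | 1
   4 | 1101011 | 1 | 0
   5 | 1010110 | 1 | 1
   6 | 0101101 | 0 | 1
   7 | 1011011 | 1 | 1
   8 | 0110111 | 0 | 1
   9 | 1101111 | 1 | 0
  10 | 1011110 | 1 | 1
  11 | 0111101 | 0 | 1
  12 | 1111011 | 1 | 0
  13 | 1110110 | 1 | 0
  14 | 1101100 | 1 | 0
  15 | 1011000 | 1 | 1
  16 | 0110001 | 0 | 1
  17 | 1100011 | 1 | 0
  18 | 1000110 | 1 | 1
  19 | 0001101 | 0 | 0
  20 | 0011010 | 0 | 0
  21 | 0110100 | 0 | 1
  22 | 1101001 | 1 | 0
  23 | 1010010 | 1 | 1
  24 | 0100101 | 0 | 1
  25 | 1001011 | 1 | 1

01101101011011110110001101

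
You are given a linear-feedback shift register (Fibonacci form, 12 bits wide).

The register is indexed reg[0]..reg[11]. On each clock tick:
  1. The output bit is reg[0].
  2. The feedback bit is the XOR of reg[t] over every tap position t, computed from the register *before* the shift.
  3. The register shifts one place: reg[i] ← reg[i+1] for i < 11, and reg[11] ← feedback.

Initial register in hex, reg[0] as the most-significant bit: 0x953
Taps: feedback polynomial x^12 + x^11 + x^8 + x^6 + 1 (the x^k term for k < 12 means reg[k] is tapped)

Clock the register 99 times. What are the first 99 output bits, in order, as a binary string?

step | reg (before) | out | fb
   0 | 100101010011 | 1 | 0
   1 | 001010100110 | 0 | 1
   2 | 010101001101 | 0 | 0
   3 | 101010011010 | 1 | 0
   4 | 010100110100 | 0 | 1
   5 | 101001101001 | 1 | 0
   6 | 010011010010 | 0 | 0
   7 | 100110100100 | 1 | 0
   8 | 001101001000 | 0 | 1
   9 | 011010010001 | 0 | 1
  10 | 110100100011 | 1 | 1
  11 | 101001000111 | 1 | 0
  12 | 010010001110 | 0 | 1
  13 | 100100011101 | 1 | 1
  14 | 001000111011 | 0 | 1
  15 | 010001110111 | 0 | 0
  16 | 100011101110 | 1 | 1
  17 | 000111011101 | 0 | 0
  18 | 001110111010 | 0 | 0
  19 | 011101110100 | 0 | 1
  20 | 111011101001 | 1 | 0
  21 | 110111010010 | 1 | 1
  22 | 101110100101 | 1 | 1
  23 | 011101001011 | 0 | 0
  24 | 111010010110 | 1 | 1
  25 | 110100101101 | 1 | 0
  26 | 101001011010 | 1 | 0
  27 | 010010110100 | 0 | 1
  28 | 100101101001 | 1 | 0
  29 | 001011010010 | 0 | 0
  30 | 010110100100 | 0 | 1
  31 | 101101001001 | 1 | 1
  32 | 011010010011 | 0 | 1
  33 | 110100100111 | 1 | 1
  34 | 101001001111 | 1 | 1
  35 | 010010011111 | 0 | 0
  36 | 100100111110 | 1 | 1
  37 | 001001111101 | 0 | 1
  38 | 010011111011 | 0 | 1
  39 | 100111110111 | 1 | 1
  40 | 001111101111 | 0 | 1
  41 | 011111011111 | 0 | 0
  42 | 111110111110 | 1 | 1
  43 | 111101111101 | 1 | 0
  44 | 111011111010 | 1 | 1
  45 | 110111110101 | 1 | 1
  46 | 101111101011 | 1 | 0
  47 | 011111010110 | 0 | 0
  48 | 111110101100 | 1 | 1
  49 | 111101011001 | 1 | 1
  50 | 111010110011 | 1 | 1
  51 | 110101100111 | 1 | 1
  52 | 101011001111 | 1 | 1
  53 | 010110011111 | 0 | 0
  54 | 101100111110 | 1 | 1
  55 | 011001111101 | 0 | 1
  56 | 110011111011 | 1 | 0
  57 | 100111110110 | 1 | 0
  58 | 001111101100 | 0 | 0
  59 | 011111011000 | 0 | 1
  60 | 111110110001 | 1 | 1
  61 | 111101100011 | 1 | 1
  62 | 111011000111 | 1 | 0
  63 | 110110001110 | 1 | 0
  64 | 101100011100 | 1 | 0
  65 | 011000111000 | 0 | 0
  66 | 110001110000 | 1 | 0
  67 | 100011100000 | 1 | 0
  68 | 000111000000 | 0 | 0
  69 | 001110000000 | 0 | 0
  70 | 011100000000 | 0 | 0
  71 | 111000000000 | 1 | 1
  72 | 110000000001 | 1 | 0
  73 | 100000000010 | 1 | 1
  74 | 000000000101 | 0 | 1
  75 | 000000001011 | 0 | 0
  76 | 000000010110 | 0 | 0
  77 | 000000101100 | 0 | 0
  78 | 000001011000 | 0 | 1
  79 | 000010110001 | 0 | 0
  80 | 000101100010 | 0 | 1
  81 | 001011000101 | 0 | 1
  82 | 010110001011 | 0 | 0
  83 | 101100010110 | 1 | 1
  84 | 011000101101 | 0 | 1
  85 | 110001011011 | 1 | 1
  86 | 100010110111 | 1 | 1
  87 | 000101101111 | 0 | 1
  88 | 001011011111 | 0 | 0
  89 | 010110111110 | 0 | 0
  90 | 101101111100 | 1 | 1
  91 | 011011111001 | 0 | 1
  92 | 110111110011 | 1 | 1
  93 | 101111100111 | 1 | 1
  94 | 011111001111 | 0 | 0
  95 | 111110011110 | 1 | 0
  96 | 111100111100 | 1 | 1
  97 | 111001111001 | 1 | 0
  98 | 110011110010 | 1 | 0

100101010011010010001110111010010110100100111110111110101100111110110001110000000001011000101101111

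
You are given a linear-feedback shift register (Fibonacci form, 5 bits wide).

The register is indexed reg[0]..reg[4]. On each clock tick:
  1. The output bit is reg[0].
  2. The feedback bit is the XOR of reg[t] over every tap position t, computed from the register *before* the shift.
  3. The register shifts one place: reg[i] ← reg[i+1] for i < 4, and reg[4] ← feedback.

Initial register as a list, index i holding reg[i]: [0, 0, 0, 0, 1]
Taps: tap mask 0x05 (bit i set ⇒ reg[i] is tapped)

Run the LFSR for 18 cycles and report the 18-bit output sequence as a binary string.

000010010110011111

step | reg (before) | out | fb
   0 | 00001 | 0 | 0
   1 | 00010 | 0 | 0
   2 | 00100 | 0 | 1
   3 | 01001 | 0 | 0
   4 | 10010 | 1 | 1
   5 | 00101 | 0 | 1
   6 | 01011 | 0 | 0
   7 | 10110 | 1 | 0
   8 | 01100 | 0 | 1
   9 | 11001 | 1 | 1
  10 | 10011 | 1 | 1
  11 | 00111 | 0 | 1
  12 | 01111 | 0 | 1
  13 | 11111 | 1 | 0
  14 | 11110 | 1 | 0
  15 | 11100 | 1 | 0
  16 | 11000 | 1 | 1
  17 | 10001 | 1 | 1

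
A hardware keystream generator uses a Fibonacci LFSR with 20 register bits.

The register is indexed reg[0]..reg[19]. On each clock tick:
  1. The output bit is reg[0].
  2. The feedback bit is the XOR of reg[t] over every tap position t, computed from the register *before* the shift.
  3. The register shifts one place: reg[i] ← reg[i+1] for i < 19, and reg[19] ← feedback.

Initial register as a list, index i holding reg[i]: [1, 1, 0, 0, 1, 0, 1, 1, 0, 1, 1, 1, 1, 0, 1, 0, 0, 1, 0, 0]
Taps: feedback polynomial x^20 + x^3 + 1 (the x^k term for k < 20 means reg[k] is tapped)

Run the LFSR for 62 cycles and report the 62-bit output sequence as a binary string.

k : reg_k → out_k, fb_k
0: 11001011011110100100 → 1, fb=1
1: 10010110111101001001 → 1, fb=0
2: 00101101111010010010 → 0, fb=0
3: 01011011110100100100 → 0, fb=1
4: 10110111101001001001 → 1, fb=0
5: 01101111010010010010 → 0, fb=0
6: 11011110100100100100 → 1, fb=0
7: 10111101001001001000 → 1, fb=0
8: 01111010010010010000 → 0, fb=1
9: 11110100100100100001 → 1, fb=0
10: 11101001001001000010 → 1, fb=1
11: 11010010010010000101 → 1, fb=0
12: 10100100100100001010 → 1, fb=1
13: 01001001001000010101 → 0, fb=0
14: 10010010010000101010 → 1, fb=0
15: 00100100100001010100 → 0, fb=0
16: 01001001000010101000 → 0, fb=0
17: 10010010000101010000 → 1, fb=0
18: 00100100001010100000 → 0, fb=0
19: 01001000010101000000 → 0, fb=0
20: 10010000101010000000 → 1, fb=0
21: 00100001010100000000 → 0, fb=0
22: 01000010101000000000 → 0, fb=0
23: 10000101010000000000 → 1, fb=1
24: 00001010100000000001 → 0, fb=0
25: 00010101000000000010 → 0, fb=1
26: 00101010000000000101 → 0, fb=0
27: 01010100000000001010 → 0, fb=1
28: 10101000000000010101 → 1, fb=1
29: 01010000000000101011 → 0, fb=1
30: 10100000000001010111 → 1, fb=1
31: 01000000000010101111 → 0, fb=0
32: 10000000000101011110 → 1, fb=1
33: 00000000001010111101 → 0, fb=0
34: 00000000010101111010 → 0, fb=0
35: 00000000101011110100 → 0, fb=0
36: 00000001010111101000 → 0, fb=0
37: 00000010101111010000 → 0, fb=0
38: 00000101011110100000 → 0, fb=0
39: 00001010111101000000 → 0, fb=0
40: 00010101111010000000 → 0, fb=1
41: 00101011110100000001 → 0, fb=0
42: 01010111101000000010 → 0, fb=1
43: 10101111010000000101 → 1, fb=1
44: 01011110100000001011 → 0, fb=1
45: 10111101000000010111 → 1, fb=0
46: 01111010000000101110 → 0, fb=1
47: 11110100000001011101 → 1, fb=0
48: 11101000000010111010 → 1, fb=1
49: 11010000000101110101 → 1, fb=0
50: 10100000001011101010 → 1, fb=1
51: 01000000010111010101 → 0, fb=0
52: 10000000101110101010 → 1, fb=1
53: 00000001011101010101 → 0, fb=0
54: 00000010111010101010 → 0, fb=0
55: 00000101110101010100 → 0, fb=0
56: 00001011101010101000 → 0, fb=0
57: 00010111010101010000 → 0, fb=1
58: 00101110101010100001 → 0, fb=0
59: 01011101010101000010 → 0, fb=1
60: 10111010101010000101 → 1, fb=0
61: 01110101010100001010 → 0, fb=1

11001011011110100100100100001010100000000001010111101000000010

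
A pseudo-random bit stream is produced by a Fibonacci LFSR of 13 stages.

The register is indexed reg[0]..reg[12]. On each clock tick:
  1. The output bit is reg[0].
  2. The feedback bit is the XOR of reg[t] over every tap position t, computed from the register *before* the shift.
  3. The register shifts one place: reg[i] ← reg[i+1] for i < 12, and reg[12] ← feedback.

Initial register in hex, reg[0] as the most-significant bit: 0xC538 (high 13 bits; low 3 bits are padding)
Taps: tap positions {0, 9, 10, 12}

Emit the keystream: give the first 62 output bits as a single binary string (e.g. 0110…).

tick  register→output (feedback)
  0  1100010100111→1 (1)
  1  1000101001111→1 (0)
  2  0001010011110→0 (0)
  3  0010100111100→0 (0)
  4  0101001111000→0 (1)
  5  1010011110001→1 (0)
  6  0100111100010→0 (0)
  7  1001111000100→1 (0)
  8  0011110001000→0 (1)
  9  0111100010001→0 (1)
 10  1111000100011→1 (0)
 11  1110001000110→1 (0)
 12  1100010001100→1 (1)
 13  1000100011001→1 (1)
 14  0001000110011→0 (1)
 15  0010001100111→0 (0)
 16  0100011001110→0 (0)
 17  1000110011100→1 (1)
 18  0001100111001→0 (0)
 19  0011001110010→0 (0)
 20  0110011100100→0 (1)
 21  1100111001001→1 (1)
 22  1001110010011→1 (0)
 23  0011100100110→0 (1)
 24  0111001001101→0 (1)
 25  1110010011011→1 (1)
 26  1100100110111→1 (1)
 27  1001001101111→1 (0)
 28  0010011011110→0 (0)
 29  0100110111100→0 (0)
 30  1001101111000→1 (0)
 31  0011011110000→0 (0)
 32  0110111100000→0 (0)
 33  1101111000000→1 (1)
 34  1011110000001→1 (0)
 35  0111100000010→0 (0)
 36  1111000000100→1 (0)
 37  1110000001000→1 (0)
 38  1100000010000→1 (1)
 39  1000000100001→1 (0)
 40  0000001000010→0 (0)
 41  0000010000100→0 (1)
 42  0000100001001→0 (0)
 43  0001000010010→0 (0)
 44  0010000100100→0 (1)
 45  0100001001001→0 (0)
 46  1000010010010→1 (1)
 47  0000100100101→0 (0)
 48  0001001001010→0 (1)
 49  0010010010101→0 (0)
 50  0100100101010→0 (1)
 51  1001001010101→1 (1)
 52  0010010101011→0 (0)
 53  0100101010110→0 (1)
 54  1001010101101→1 (0)
 55  0010101011010→0 (1)
 56  0101010110101→0 (0)
 57  1010101101010→1 (0)
 58  0101011010100→0 (1)
 59  1010110101001→1 (1)
 60  0101101010011→0 (1)
 61  1011010100111→1 (1)

11000101001111000100011001110010011011110000001000010010010101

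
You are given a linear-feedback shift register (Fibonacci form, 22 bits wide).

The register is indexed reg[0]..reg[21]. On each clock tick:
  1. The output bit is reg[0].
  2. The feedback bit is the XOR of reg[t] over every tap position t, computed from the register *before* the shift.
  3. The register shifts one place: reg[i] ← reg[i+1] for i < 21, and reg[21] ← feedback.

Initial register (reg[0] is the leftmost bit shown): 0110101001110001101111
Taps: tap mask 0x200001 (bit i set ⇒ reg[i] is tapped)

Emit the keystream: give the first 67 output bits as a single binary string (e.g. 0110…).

tick  register→output (feedback)
  0  0110101001110001101111→0 (1)
  1  1101010011100011011111→1 (0)
  2  1010100111000110111110→1 (1)
  3  0101001110001101111101→0 (1)
  4  1010011100011011111011→1 (0)
  5  0100111000110111110110→0 (0)
  6  1001110001101111101100→1 (1)
  7  0011100011011111011001→0 (1)
  8  0111000110111110110011→0 (1)
  9  1110001101111101100111→1 (0)
 10  1100011011111011001110→1 (1)
 11  1000110111110110011101→1 (0)
 12  0001101111101100111010→0 (0)
 13  0011011111011001110100→0 (0)
 14  0110111110110011101000→0 (0)
 15  1101111101100111010000→1 (1)
 16  1011111011001110100001→1 (0)
 17  0111110110011101000010→0 (0)
 18  1111101100111010000100→1 (1)
 19  1111011001110100001001→1 (0)
 20  1110110011101000010010→1 (1)
 21  1101100111010000100101→1 (0)
 22  1011001110100001001010→1 (1)
 23  0110011101000010010101→0 (1)
 24  1100111010000100101011→1 (0)
 25  1001110100001001010110→1 (1)
 26  0011101000010010101101→0 (1)
 27  0111010000100101011011→0 (1)
 28  1110100001001010110111→1 (0)
 29  1101000010010101101110→1 (1)
 30  1010000100101011011101→1 (0)
 31  0100001001010110111010→0 (0)
 32  1000010010101101110100→1 (1)
 33  0000100101011011101001→0 (1)
 34  0001001010110111010011→0 (1)
 35  0010010101101110100111→0 (1)
 36  0100101011011101001111→0 (1)
 37  1001010110111010011111→1 (0)
 38  0010101101110100111110→0 (0)
 39  0101011011101001111100→0 (0)
 40  1010110111010011111000→1 (1)
 41  0101101110100111110001→0 (1)
 42  1011011101001111100011→1 (0)
 43  0110111010011111000110→0 (0)
 44  1101110100111110001100→1 (1)
 45  1011101001111100011001→1 (0)
 46  0111010011111000110010→0 (0)
 47  1110100111110001100100→1 (1)
 48  1101001111100011001001→1 (0)
 49  1010011111000110010010→1 (1)
 50  0100111110001100100101→0 (1)
 51  1001111100011001001011→1 (0)
 52  0011111000110010010110→0 (0)
 53  0111110001100100101100→0 (0)
 54  1111100011001001011000→1 (1)
 55  1111000110010010110001→1 (0)
 56  1110001100100101100010→1 (1)
 57  1100011001001011000101→1 (0)
 58  1000110010010110001010→1 (1)
 59  0001100100101100010101→0 (1)
 60  0011001001011000101011→0 (1)
 61  0110010010110001010111→0 (1)
 62  1100100101100010101111→1 (0)
 63  1001001011000101011110→1 (1)
 64  0010010110001010111101→0 (1)
 65  0100101100010101111011→0 (1)
 66  1001011000101011110111→1 (0)

0110101001110001101111101100111010000100101011011101001111100011001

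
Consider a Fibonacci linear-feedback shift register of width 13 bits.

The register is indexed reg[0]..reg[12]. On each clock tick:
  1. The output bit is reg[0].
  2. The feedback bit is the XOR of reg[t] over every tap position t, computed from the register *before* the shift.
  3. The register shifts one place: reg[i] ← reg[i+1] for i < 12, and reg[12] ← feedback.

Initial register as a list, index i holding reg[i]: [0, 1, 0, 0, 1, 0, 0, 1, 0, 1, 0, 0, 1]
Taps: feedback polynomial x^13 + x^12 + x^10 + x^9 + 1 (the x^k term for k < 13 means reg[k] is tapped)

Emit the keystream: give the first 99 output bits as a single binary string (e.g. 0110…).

010010010100101011010110101100101000100000011011000111001111000101101000000011000000000001001001001

k : reg_k → out_k, fb_k
0: 0100100101001 → 0, fb=0
1: 1001001010010 → 1, fb=1
2: 0010010100101 → 0, fb=0
3: 0100101001010 → 0, fb=1
4: 1001010010101 → 1, fb=1
5: 0010100101011 → 0, fb=0
6: 0101001010110 → 0, fb=1
7: 1010010101101 → 1, fb=0
8: 0100101011010 → 0, fb=1
9: 1001010110101 → 1, fb=1
10: 0010101101011 → 0, fb=0
11: 0101011010110 → 0, fb=1
12: 1010110101101 → 1, fb=0
13: 0101101011010 → 0, fb=1
14: 1011010110101 → 1, fb=1
15: 0110101101011 → 0, fb=0
16: 1101011010110 → 1, fb=0
17: 1010110101100 → 1, fb=1
18: 0101101011001 → 0, fb=0
19: 1011010110010 → 1, fb=1
20: 0110101100101 → 0, fb=0
21: 1101011001010 → 1, fb=0
22: 1010110010100 → 1, fb=0
23: 0101100101000 → 0, fb=1
24: 1011001010001 → 1, fb=0
25: 0110010100010 → 0, fb=0
26: 1100101000100 → 1, fb=0
27: 1001010001000 → 1, fb=0
28: 0010100010000 → 0, fb=0
29: 0101000100000 → 0, fb=0
30: 1010001000000 → 1, fb=1
31: 0100010000001 → 0, fb=1
32: 1000100000011 → 1, fb=0
33: 0001000000110 → 0, fb=1
34: 0010000001101 → 0, fb=1
35: 0100000011011 → 0, fb=0
36: 1000000110110 → 1, fb=0
37: 0000001101100 → 0, fb=0
38: 0000011011000 → 0, fb=1
39: 0000110110001 → 0, fb=1
40: 0001101100011 → 0, fb=1
41: 0011011000111 → 0, fb=0
42: 0110110001110 → 0, fb=0
43: 1101100011100 → 1, fb=1
44: 1011000111001 → 1, fb=1
45: 0110001110011 → 0, fb=1
46: 1100011100111 → 1, fb=1
47: 1000111001111 → 1, fb=0
48: 0001110011110 → 0, fb=0
49: 0011100111100 → 0, fb=0
50: 0111001111000 → 0, fb=1
51: 1110011110001 → 1, fb=0
52: 1100111100010 → 1, fb=1
53: 1001111000101 → 1, fb=1
54: 0011110001011 → 0, fb=0
55: 0111100010110 → 0, fb=1
56: 1111000101101 → 1, fb=0
57: 1110001011010 → 1, fb=0
58: 1100010110100 → 1, fb=0
59: 1000101101000 → 1, fb=0
60: 0001011010000 → 0, fb=0
61: 0010110100000 → 0, fb=0
62: 0101101000000 → 0, fb=0
63: 1011010000000 → 1, fb=1
64: 0110100000001 → 0, fb=1
65: 1101000000011 → 1, fb=0
66: 1010000000110 → 1, fb=0
67: 0100000001100 → 0, fb=0
68: 1000000011000 → 1, fb=0
69: 0000000110000 → 0, fb=0
70: 0000001100000 → 0, fb=0
71: 0000011000000 → 0, fb=0
72: 0000110000000 → 0, fb=0
73: 0001100000000 → 0, fb=0
74: 0011000000000 → 0, fb=0
75: 0110000000000 → 0, fb=0
76: 1100000000000 → 1, fb=1
77: 1000000000001 → 1, fb=0
78: 0000000000010 → 0, fb=0
79: 0000000000100 → 0, fb=1
80: 0000000001001 → 0, fb=0
81: 0000000010010 → 0, fb=0
82: 0000000100100 → 0, fb=1
83: 0000001001001 → 0, fb=0
84: 0000010010010 → 0, fb=0
85: 0000100100100 → 0, fb=1
86: 0001001001001 → 0, fb=0
87: 0010010010010 → 0, fb=0
88: 0100100100100 → 0, fb=1
89: 1001001001001 → 1, fb=1
90: 0010010010011 → 0, fb=1
91: 0100100100111 → 0, fb=0
92: 1001001001110 → 1, fb=1
93: 0010010011101 → 0, fb=1
94: 0100100111011 → 0, fb=0
95: 1001001110110 → 1, fb=0
96: 0010011101100 → 0, fb=0
97: 0100111011000 → 0, fb=1
98: 1001110110001 → 1, fb=0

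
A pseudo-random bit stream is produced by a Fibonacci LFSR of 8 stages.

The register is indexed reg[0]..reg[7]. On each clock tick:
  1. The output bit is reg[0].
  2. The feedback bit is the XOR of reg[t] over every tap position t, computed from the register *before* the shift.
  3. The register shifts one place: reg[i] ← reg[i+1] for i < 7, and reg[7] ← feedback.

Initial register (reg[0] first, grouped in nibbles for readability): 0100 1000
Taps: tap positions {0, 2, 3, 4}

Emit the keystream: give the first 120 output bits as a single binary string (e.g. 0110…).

010010001010010101001110111011001111011111101001100110101000110000011101010101111100101000010011111111000010111100011010

k : reg_k → out_k, fb_k
0: 01001000 → 0, fb=1
1: 10010001 → 1, fb=0
2: 00100010 → 0, fb=1
3: 01000101 → 0, fb=0
4: 10001010 → 1, fb=0
5: 00010100 → 0, fb=1
6: 00101001 → 0, fb=0
7: 01010010 → 0, fb=1
8: 10100101 → 1, fb=0
9: 01001010 → 0, fb=1
10: 10010101 → 1, fb=0
11: 00101010 → 0, fb=0
12: 01010100 → 0, fb=1
13: 10101001 → 1, fb=1
14: 01010011 → 0, fb=1
15: 10100111 → 1, fb=0
16: 01001110 → 0, fb=1
17: 10011101 → 1, fb=1
18: 00111011 → 0, fb=1
19: 01110111 → 0, fb=0
20: 11101110 → 1, fb=1
21: 11011101 → 1, fb=1
22: 10111011 → 1, fb=0
23: 01110110 → 0, fb=0
24: 11101100 → 1, fb=1
25: 11011001 → 1, fb=1
26: 10110011 → 1, fb=1
27: 01100111 → 0, fb=1
28: 11001111 → 1, fb=0
29: 10011110 → 1, fb=1
30: 00111101 → 0, fb=1
31: 01111011 → 0, fb=1
32: 11110111 → 1, fb=1
33: 11101111 → 1, fb=1
34: 11011111 → 1, fb=1
35: 10111111 → 1, fb=0
36: 01111110 → 0, fb=1
37: 11111101 → 1, fb=0
38: 11111010 → 1, fb=0
39: 11110100 → 1, fb=1
40: 11101001 → 1, fb=1
41: 11010011 → 1, fb=0
42: 10100110 → 1, fb=0
43: 01001100 → 0, fb=1
44: 10011001 → 1, fb=1
45: 00110011 → 0, fb=0
46: 01100110 → 0, fb=1
47: 11001101 → 1, fb=0
48: 10011010 → 1, fb=1
49: 00110101 → 0, fb=0
50: 01101010 → 0, fb=0
51: 11010100 → 1, fb=0
52: 10101000 → 1, fb=1
53: 01010001 → 0, fb=1
54: 10100011 → 1, fb=0
55: 01000110 → 0, fb=0
56: 10001100 → 1, fb=0
57: 00011000 → 0, fb=0
58: 00110000 → 0, fb=0
59: 01100000 → 0, fb=1
60: 11000001 → 1, fb=1
61: 10000011 → 1, fb=1
62: 00000111 → 0, fb=0
63: 00001110 → 0, fb=1
64: 00011101 → 0, fb=0
65: 00111010 → 0, fb=1
66: 01110101 → 0, fb=0
67: 11101010 → 1, fb=1
68: 11010101 → 1, fb=0
69: 10101010 → 1, fb=1
70: 01010101 → 0, fb=1
71: 10101011 → 1, fb=1
72: 01010111 → 0, fb=1
73: 10101111 → 1, fb=1
74: 01011111 → 0, fb=0
75: 10111110 → 1, fb=0
76: 01111100 → 0, fb=1
77: 11111001 → 1, fb=0
78: 11110010 → 1, fb=1
79: 11100101 → 1, fb=0
80: 11001010 → 1, fb=0
81: 10010100 → 1, fb=0
82: 00101000 → 0, fb=0
83: 01010000 → 0, fb=1
84: 10100001 → 1, fb=0
85: 01000010 → 0, fb=0
86: 10000100 → 1, fb=1
87: 00001001 → 0, fb=1
88: 00010011 → 0, fb=1
89: 00100111 → 0, fb=1
90: 01001111 → 0, fb=1
91: 10011111 → 1, fb=1
92: 00111111 → 0, fb=1
93: 01111111 → 0, fb=1
94: 11111111 → 1, fb=0
95: 11111110 → 1, fb=0
96: 11111100 → 1, fb=0
97: 11111000 → 1, fb=0
98: 11110000 → 1, fb=1
99: 11100001 → 1, fb=0
100: 11000010 → 1, fb=1
101: 10000101 → 1, fb=1
102: 00001011 → 0, fb=1
103: 00010111 → 0, fb=1
104: 00101111 → 0, fb=0
105: 01011110 → 0, fb=0
106: 10111100 → 1, fb=0
107: 01111000 → 0, fb=1
108: 11110001 → 1, fb=1
109: 11100011 → 1, fb=0
110: 11000110 → 1, fb=1
111: 10001101 → 1, fb=0
112: 00011010 → 0, fb=0
113: 00110100 → 0, fb=0
114: 01101000 → 0, fb=0
115: 11010000 → 1, fb=0
116: 10100000 → 1, fb=0
117: 01000000 → 0, fb=0
118: 10000000 → 1, fb=1
119: 00000001 → 0, fb=0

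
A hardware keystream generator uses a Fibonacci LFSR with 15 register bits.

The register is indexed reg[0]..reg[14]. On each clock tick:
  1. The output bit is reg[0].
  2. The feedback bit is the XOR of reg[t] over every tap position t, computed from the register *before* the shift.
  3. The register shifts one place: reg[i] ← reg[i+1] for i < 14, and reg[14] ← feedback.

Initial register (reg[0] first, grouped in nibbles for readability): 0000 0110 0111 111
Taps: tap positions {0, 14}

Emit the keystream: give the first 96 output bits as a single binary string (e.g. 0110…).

k : reg_k → out_k, fb_k
0: 000001100111111 → 0, fb=1
1: 000011001111111 → 0, fb=1
2: 000110011111111 → 0, fb=1
3: 001100111111111 → 0, fb=1
4: 011001111111111 → 0, fb=1
5: 110011111111111 → 1, fb=0
6: 100111111111110 → 1, fb=1
7: 001111111111101 → 0, fb=1
8: 011111111111011 → 0, fb=1
9: 111111111110111 → 1, fb=0
10: 111111111101110 → 1, fb=1
11: 111111111011101 → 1, fb=0
12: 111111110111010 → 1, fb=1
13: 111111101110101 → 1, fb=0
14: 111111011101010 → 1, fb=1
15: 111110111010101 → 1, fb=0
16: 111101110101010 → 1, fb=1
17: 111011101010101 → 1, fb=0
18: 110111010101010 → 1, fb=1
19: 101110101010101 → 1, fb=0
20: 011101010101010 → 0, fb=0
21: 111010101010100 → 1, fb=1
22: 110101010101001 → 1, fb=0
23: 101010101010010 → 1, fb=1
24: 010101010100101 → 0, fb=1
25: 101010101001011 → 1, fb=0
26: 010101010010110 → 0, fb=0
27: 101010100101100 → 1, fb=1
28: 010101001011001 → 0, fb=1
29: 101010010110011 → 1, fb=0
30: 010100101100110 → 0, fb=0
31: 101001011001100 → 1, fb=1
32: 010010110011001 → 0, fb=1
33: 100101100110011 → 1, fb=0
34: 001011001100110 → 0, fb=0
35: 010110011001100 → 0, fb=0
36: 101100110011000 → 1, fb=1
37: 011001100110001 → 0, fb=1
38: 110011001100011 → 1, fb=0
39: 100110011000110 → 1, fb=1
40: 001100110001101 → 0, fb=1
41: 011001100011011 → 0, fb=1
42: 110011000110111 → 1, fb=0
43: 100110001101110 → 1, fb=1
44: 001100011011101 → 0, fb=1
45: 011000110111011 → 0, fb=1
46: 110001101110111 → 1, fb=0
47: 100011011101110 → 1, fb=1
48: 000110111011101 → 0, fb=1
49: 001101110111011 → 0, fb=1
50: 011011101110111 → 0, fb=1
51: 110111011101111 → 1, fb=0
52: 101110111011110 → 1, fb=1
53: 011101110111101 → 0, fb=1
54: 111011101111011 → 1, fb=0
55: 110111011110110 → 1, fb=1
56: 101110111101101 → 1, fb=0
57: 011101111011010 → 0, fb=0
58: 111011110110100 → 1, fb=1
59: 110111101101001 → 1, fb=0
60: 101111011010010 → 1, fb=1
61: 011110110100101 → 0, fb=1
62: 111101101001011 → 1, fb=0
63: 111011010010110 → 1, fb=1
64: 110110100101101 → 1, fb=0
65: 101101001011010 → 1, fb=1
66: 011010010110101 → 0, fb=1
67: 110100101101011 → 1, fb=0
68: 101001011010110 → 1, fb=1
69: 010010110101101 → 0, fb=1
70: 100101101011011 → 1, fb=0
71: 001011010110110 → 0, fb=0
72: 010110101101100 → 0, fb=0
73: 101101011011000 → 1, fb=1
74: 011010110110001 → 0, fb=1
75: 110101101100011 → 1, fb=0
76: 101011011000110 → 1, fb=1
77: 010110110001101 → 0, fb=1
78: 101101100011011 → 1, fb=0
79: 011011000110110 → 0, fb=0
80: 110110001101100 → 1, fb=1
81: 101100011011001 → 1, fb=0
82: 011000110110010 → 0, fb=0
83: 110001101100100 → 1, fb=1
84: 100011011001001 → 1, fb=0
85: 000110110010010 → 0, fb=0
86: 001101100100100 → 0, fb=0
87: 011011001001000 → 0, fb=0
88: 110110010010000 → 1, fb=1
89: 101100100100001 → 1, fb=0
90: 011001001000010 → 0, fb=0
91: 110010010000100 → 1, fb=1
92: 100100100001001 → 1, fb=0
93: 001001000010010 → 0, fb=0
94: 010010000100100 → 0, fb=0
95: 100100001001000 → 1, fb=1

000001100111111111110111010101010100101100110011000110111011101111011010010110101101100011011001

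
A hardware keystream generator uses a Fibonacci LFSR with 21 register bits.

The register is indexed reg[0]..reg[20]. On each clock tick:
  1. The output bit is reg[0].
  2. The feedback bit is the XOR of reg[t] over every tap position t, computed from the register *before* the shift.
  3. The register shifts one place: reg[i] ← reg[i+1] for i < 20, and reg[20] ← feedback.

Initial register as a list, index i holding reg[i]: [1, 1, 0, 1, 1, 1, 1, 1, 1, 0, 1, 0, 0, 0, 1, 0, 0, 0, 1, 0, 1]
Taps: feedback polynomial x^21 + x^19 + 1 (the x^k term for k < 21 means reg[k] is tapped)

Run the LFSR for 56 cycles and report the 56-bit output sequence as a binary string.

11011111101000100010110110011011111010111000111100011001

tick  register→output (feedback)
  0  110111111010001000101→1 (1)
  1  101111110100010001011→1 (0)
  2  011111101000100010110→0 (1)
  3  111111010001000101101→1 (1)
  4  111110100010001011011→1 (0)
  5  111101000100010110110→1 (0)
  6  111010001000101101100→1 (1)
  7  110100010001011011001→1 (1)
  8  101000100010110110011→1 (0)
  9  010001000101101100110→0 (1)
 10  100010001011011001101→1 (1)
 11  000100010110110011011→0 (1)
 12  001000101101100110111→0 (1)
 13  010001011011001101111→0 (1)
 14  100010110110011011111→1 (0)
 15  000101101100110111110→0 (1)
 16  001011011001101111101→0 (0)
 17  010110110011011111010→0 (1)
 18  101101100110111110101→1 (1)
 19  011011001101111101011→0 (1)
 20  110110011011111010111→1 (0)
 21  101100110111110101110→1 (0)
 22  011001101111101011100→0 (0)
 23  110011011111010111000→1 (1)
 24  100110111110101110001→1 (1)
 25  001101111101011100011→0 (1)
 26  011011111010111000111→0 (1)
 27  110111110101110001111→1 (0)
 28  101111101011100011110→1 (0)
 29  011111010111000111100→0 (0)
 30  111110101110001111000→1 (1)
 31  111101011100011110001→1 (1)
 32  111010111000111100011→1 (0)
 33  110101110001111000110→1 (0)
 34  101011100011110001100→1 (1)
 35  010111000111100011001→0 (0)
 36  101110001111000110010→1 (0)
 37  011100011110001100100→0 (0)
 38  111000111100011001000→1 (1)
 39  110001111000110010001→1 (1)
 40  100011110001100100011→1 (0)
 41  000111100011001000110→0 (1)
 42  001111000110010001101→0 (0)
 43  011110001100100011010→0 (1)
 44  111100011001000110101→1 (1)
 45  111000110010001101011→1 (0)
 46  110001100100011010110→1 (0)
 47  100011001000110101100→1 (1)
 48  000110010001101011001→0 (0)
 49  001100100011010110010→0 (1)
 50  011001000110101100101→0 (0)
 51  110010001101011001010→1 (0)
 52  100100011010110010100→1 (1)
 53  001000110101100101001→0 (0)
 54  010001101011001010010→0 (1)
 55  100011010110010100101→1 (1)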